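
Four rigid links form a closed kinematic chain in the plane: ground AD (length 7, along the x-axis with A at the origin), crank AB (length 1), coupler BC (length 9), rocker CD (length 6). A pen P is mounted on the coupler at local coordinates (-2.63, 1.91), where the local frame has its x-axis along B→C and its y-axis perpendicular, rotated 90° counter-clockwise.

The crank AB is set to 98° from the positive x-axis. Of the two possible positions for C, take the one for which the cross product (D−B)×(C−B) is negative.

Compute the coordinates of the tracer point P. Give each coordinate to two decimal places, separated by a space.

-0.39 4.23

A=(0,0), D=(7.00,0)
B = A + 1.00·(cos98°, sin98°) = (-0.1392, 0.9903)
|BD| = 7.2075
circle(B,9.00) ∩ circle(D,6.00): a=6.7255, h=5.9806
  candidates: C₊=(7.3442,5.9901) cross=43.105; C₋=(5.7008,-5.8577) cross=-43.105
  mode - wants cross < 0 → take C=(5.7008,-5.8577) (cross=-43.105)
ex = (C−B)/|BC| = (0.6489,-0.7609); ey = (0.7609,0.6489)
P = B + -2.63·ex + 1.91·ey = (-0.3925,4.2308)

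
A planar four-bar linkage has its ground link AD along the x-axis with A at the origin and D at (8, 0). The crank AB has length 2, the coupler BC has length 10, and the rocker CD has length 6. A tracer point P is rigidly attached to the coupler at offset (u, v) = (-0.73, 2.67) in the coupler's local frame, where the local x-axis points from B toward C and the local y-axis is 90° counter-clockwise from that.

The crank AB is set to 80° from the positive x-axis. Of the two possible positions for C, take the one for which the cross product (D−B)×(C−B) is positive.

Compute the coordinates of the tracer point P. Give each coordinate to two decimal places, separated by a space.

A=(0,0), D=(8.00,0)
B = A + 2.00·(cos80°, sin80°) = (0.3473, 1.9696)
|BD| = 7.9021
circle(B,10.00) ∩ circle(D,6.00): a=8.0006, h=5.9992
  candidates: C₊=(9.5907,5.7853) cross=47.406; C₋=(6.6001,-5.8344) cross=-47.406
  mode + wants cross > 0 → take C=(9.5907,5.7853) (cross=47.406)
ex = (C−B)/|BC| = (0.9243,0.3816); ey = (-0.3816,0.9243)
P = B + -0.73·ex + 2.67·ey = (-1.3463,4.1591)

-1.35 4.16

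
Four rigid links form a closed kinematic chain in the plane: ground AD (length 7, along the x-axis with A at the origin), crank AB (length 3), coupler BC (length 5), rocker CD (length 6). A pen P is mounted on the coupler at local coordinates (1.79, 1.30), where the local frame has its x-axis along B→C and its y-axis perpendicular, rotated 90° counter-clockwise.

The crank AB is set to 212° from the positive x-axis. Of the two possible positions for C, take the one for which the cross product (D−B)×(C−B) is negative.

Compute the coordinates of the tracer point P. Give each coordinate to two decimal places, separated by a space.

A=(0,0), D=(7.00,0)
B = A + 3.00·(cos212°, sin212°) = (-2.5441, -1.5898)
|BD| = 9.6756
circle(B,5.00) ∩ circle(D,6.00): a=4.2694, h=2.6024
  candidates: C₊=(1.2396,1.6787) cross=25.180; C₋=(2.0948,-3.4553) cross=-25.180
  mode - wants cross < 0 → take C=(2.0948,-3.4553) (cross=-25.180)
ex = (C−B)/|BC| = (0.9278,-0.3731); ey = (0.3731,0.9278)
P = B + 1.79·ex + 1.30·ey = (-0.3984,-1.0515)

-0.40 -1.05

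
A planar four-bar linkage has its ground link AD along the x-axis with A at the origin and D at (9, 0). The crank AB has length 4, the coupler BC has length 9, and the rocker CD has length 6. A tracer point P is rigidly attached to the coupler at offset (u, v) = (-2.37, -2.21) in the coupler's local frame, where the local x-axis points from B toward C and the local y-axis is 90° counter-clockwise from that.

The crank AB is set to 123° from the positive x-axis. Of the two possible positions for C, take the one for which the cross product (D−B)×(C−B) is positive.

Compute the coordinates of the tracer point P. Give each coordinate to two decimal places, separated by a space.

-3.96 0.65

A=(0,0), D=(9.00,0)
B = A + 4.00·(cos123°, sin123°) = (-2.1786, 3.3547)
|BD| = 11.6711
circle(B,9.00) ∩ circle(D,6.00): a=7.7634, h=4.5530
  candidates: C₊=(6.5659,5.4841) cross=53.139; C₋=(3.9485,-3.2377) cross=-53.139
  mode + wants cross > 0 → take C=(6.5659,5.4841) (cross=53.139)
ex = (C−B)/|BC| = (0.9716,0.2366); ey = (-0.2366,0.9716)
P = B + -2.37·ex + -2.21·ey = (-3.9584,0.6467)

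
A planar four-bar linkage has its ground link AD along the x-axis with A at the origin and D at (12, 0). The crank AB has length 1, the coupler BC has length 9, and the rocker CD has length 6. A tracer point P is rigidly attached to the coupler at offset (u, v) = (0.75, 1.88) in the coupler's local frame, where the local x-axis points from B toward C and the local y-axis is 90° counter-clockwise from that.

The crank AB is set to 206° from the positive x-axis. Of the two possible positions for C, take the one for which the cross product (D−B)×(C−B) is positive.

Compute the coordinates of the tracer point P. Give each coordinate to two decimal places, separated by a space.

-1.06 1.58

A=(0,0), D=(12.00,0)
B = A + 1.00·(cos206°, sin206°) = (-0.8988, -0.4384)
|BD| = 12.9062
circle(B,9.00) ∩ circle(D,6.00): a=8.1965, h=3.7173
  candidates: C₊=(7.1667,3.5551) cross=47.976; C₋=(7.4192,-3.8751) cross=-47.976
  mode + wants cross > 0 → take C=(7.1667,3.5551) (cross=47.976)
ex = (C−B)/|BC| = (0.8962,0.4437); ey = (-0.4437,0.8962)
P = B + 0.75·ex + 1.88·ey = (-1.0609,1.5792)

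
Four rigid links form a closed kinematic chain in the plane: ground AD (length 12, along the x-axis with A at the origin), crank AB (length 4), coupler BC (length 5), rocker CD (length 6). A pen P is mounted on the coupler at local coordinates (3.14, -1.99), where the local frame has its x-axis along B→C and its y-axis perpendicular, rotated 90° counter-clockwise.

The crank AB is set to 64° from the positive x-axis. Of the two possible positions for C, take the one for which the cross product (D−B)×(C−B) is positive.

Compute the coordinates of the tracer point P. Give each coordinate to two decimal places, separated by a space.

4.53 1.13

A=(0,0), D=(12.00,0)
B = A + 4.00·(cos64°, sin64°) = (1.7535, 3.5952)
|BD| = 10.8589
circle(B,5.00) ∩ circle(D,6.00): a=4.9230, h=0.8743
  candidates: C₊=(6.6883,2.7903) cross=9.494; C₋=(6.1094,1.1403) cross=-9.494
  mode + wants cross > 0 → take C=(6.6883,2.7903) (cross=9.494)
ex = (C−B)/|BC| = (0.9870,-0.1610); ey = (0.1610,0.9870)
P = B + 3.14·ex + -1.99·ey = (4.5322,1.1256)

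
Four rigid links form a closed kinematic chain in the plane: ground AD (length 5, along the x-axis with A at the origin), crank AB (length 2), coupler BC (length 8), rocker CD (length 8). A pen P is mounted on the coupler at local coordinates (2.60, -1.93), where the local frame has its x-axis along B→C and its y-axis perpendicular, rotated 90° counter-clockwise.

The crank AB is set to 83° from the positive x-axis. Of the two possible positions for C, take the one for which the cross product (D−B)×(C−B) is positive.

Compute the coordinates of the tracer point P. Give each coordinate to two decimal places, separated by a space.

3.41 2.66

A=(0,0), D=(5.00,0)
B = A + 2.00·(cos83°, sin83°) = (0.2437, 1.9851)
|BD| = 5.1539
circle(B,8.00) ∩ circle(D,8.00): a=2.5769, h=7.5736
  candidates: C₊=(5.5389,7.9818) cross=39.034; C₋=(-0.2952,-5.9967) cross=-39.034
  mode + wants cross > 0 → take C=(5.5389,7.9818) (cross=39.034)
ex = (C−B)/|BC| = (0.6619,0.7496); ey = (-0.7496,0.6619)
P = B + 2.60·ex + -1.93·ey = (3.4114,2.6566)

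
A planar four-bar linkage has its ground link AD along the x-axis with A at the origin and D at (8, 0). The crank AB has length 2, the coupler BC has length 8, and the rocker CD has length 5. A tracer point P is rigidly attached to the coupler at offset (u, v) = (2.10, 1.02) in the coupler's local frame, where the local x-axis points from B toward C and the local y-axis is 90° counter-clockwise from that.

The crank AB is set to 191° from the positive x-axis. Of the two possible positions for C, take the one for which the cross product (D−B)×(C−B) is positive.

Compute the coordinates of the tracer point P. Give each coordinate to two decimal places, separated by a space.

A=(0,0), D=(8.00,0)
B = A + 2.00·(cos191°, sin191°) = (-1.9633, -0.3816)
|BD| = 9.9706
circle(B,8.00) ∩ circle(D,5.00): a=6.9410, h=3.9777
  candidates: C₊=(4.8205,3.8588) cross=39.660; C₋=(5.1249,-4.0907) cross=-39.660
  mode + wants cross > 0 → take C=(4.8205,3.8588) (cross=39.660)
ex = (C−B)/|BC| = (0.8480,0.5301); ey = (-0.5301,0.8480)
P = B + 2.10·ex + 1.02·ey = (-0.7232,1.5964)

-0.72 1.60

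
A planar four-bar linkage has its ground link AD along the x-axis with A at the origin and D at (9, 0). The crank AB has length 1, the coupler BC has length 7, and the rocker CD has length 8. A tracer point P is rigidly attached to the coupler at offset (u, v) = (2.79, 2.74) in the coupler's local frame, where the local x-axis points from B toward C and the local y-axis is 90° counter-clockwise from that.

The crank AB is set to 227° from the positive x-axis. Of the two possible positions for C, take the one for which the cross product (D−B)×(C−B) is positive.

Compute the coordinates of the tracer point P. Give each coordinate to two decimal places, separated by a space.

A=(0,0), D=(9.00,0)
B = A + 1.00·(cos227°, sin227°) = (-0.6820, -0.7314)
|BD| = 9.7096
circle(B,7.00) ∩ circle(D,8.00): a=4.0824, h=5.6863
  candidates: C₊=(2.9605,5.2463) cross=55.212; C₋=(3.8171,-6.0940) cross=-55.212
  mode + wants cross > 0 → take C=(2.9605,5.2463) (cross=55.212)
ex = (C−B)/|BC| = (0.5203,0.8540); ey = (-0.8540,0.5203)
P = B + 2.79·ex + 2.74·ey = (-1.5701,3.0769)

-1.57 3.08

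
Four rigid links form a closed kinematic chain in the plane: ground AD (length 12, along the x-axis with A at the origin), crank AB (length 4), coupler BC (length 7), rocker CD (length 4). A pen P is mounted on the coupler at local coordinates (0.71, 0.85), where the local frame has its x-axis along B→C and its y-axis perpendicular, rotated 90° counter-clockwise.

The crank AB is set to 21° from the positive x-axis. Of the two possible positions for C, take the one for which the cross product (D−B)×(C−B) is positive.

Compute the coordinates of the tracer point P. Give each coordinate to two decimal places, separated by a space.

A=(0,0), D=(12.00,0)
B = A + 4.00·(cos21°, sin21°) = (3.7343, 1.4335)
|BD| = 8.3891
circle(B,7.00) ∩ circle(D,4.00): a=6.1614, h=3.3223
  candidates: C₊=(10.3728,3.6541) cross=27.871; C₋=(9.2374,-2.8928) cross=-27.871
  mode + wants cross > 0 → take C=(10.3728,3.6541) (cross=27.871)
ex = (C−B)/|BC| = (0.9483,0.3172); ey = (-0.3172,0.9483)
P = B + 0.71·ex + 0.85·ey = (4.1380,2.4648)

4.14 2.46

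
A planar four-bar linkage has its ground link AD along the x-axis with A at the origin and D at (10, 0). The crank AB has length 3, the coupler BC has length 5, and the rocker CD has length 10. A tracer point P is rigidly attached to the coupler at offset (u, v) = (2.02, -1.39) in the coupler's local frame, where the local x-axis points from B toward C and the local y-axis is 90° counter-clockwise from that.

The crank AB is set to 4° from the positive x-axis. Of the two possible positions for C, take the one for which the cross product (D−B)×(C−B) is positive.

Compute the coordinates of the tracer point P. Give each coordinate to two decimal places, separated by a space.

3.61 2.58

A=(0,0), D=(10.00,0)
B = A + 3.00·(cos4°, sin4°) = (2.9927, 0.2093)
|BD| = 7.0104
circle(B,5.00) ∩ circle(D,10.00): a=-1.8440, h=4.6476
  candidates: C₊=(1.2883,4.9098) cross=32.581; C₋=(1.0108,-4.3812) cross=-32.581
  mode + wants cross > 0 → take C=(1.2883,4.9098) (cross=32.581)
ex = (C−B)/|BC| = (-0.3409,0.9401); ey = (-0.9401,-0.3409)
P = B + 2.02·ex + -1.39·ey = (3.6109,2.5821)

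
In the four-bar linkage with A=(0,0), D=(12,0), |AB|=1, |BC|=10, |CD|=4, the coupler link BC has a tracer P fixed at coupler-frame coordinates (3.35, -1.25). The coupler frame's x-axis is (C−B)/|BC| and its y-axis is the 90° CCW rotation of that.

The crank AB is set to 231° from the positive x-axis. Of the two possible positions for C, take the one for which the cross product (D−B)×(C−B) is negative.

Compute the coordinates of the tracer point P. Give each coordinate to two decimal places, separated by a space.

A=(0,0), D=(12.00,0)
B = A + 1.00·(cos231°, sin231°) = (-0.6293, -0.7771)
|BD| = 12.6532
circle(B,10.00) ∩ circle(D,4.00): a=9.6459, h=2.6375
  candidates: C₊=(8.8364,2.4478) cross=33.372; C₋=(9.1604,-2.8172) cross=-33.372
  mode - wants cross < 0 → take C=(9.1604,-2.8172) (cross=-33.372)
ex = (C−B)/|BC| = (0.9790,-0.2040); ey = (0.2040,0.9790)
P = B + 3.35·ex + -1.25·ey = (2.3952,-2.6843)

2.40 -2.68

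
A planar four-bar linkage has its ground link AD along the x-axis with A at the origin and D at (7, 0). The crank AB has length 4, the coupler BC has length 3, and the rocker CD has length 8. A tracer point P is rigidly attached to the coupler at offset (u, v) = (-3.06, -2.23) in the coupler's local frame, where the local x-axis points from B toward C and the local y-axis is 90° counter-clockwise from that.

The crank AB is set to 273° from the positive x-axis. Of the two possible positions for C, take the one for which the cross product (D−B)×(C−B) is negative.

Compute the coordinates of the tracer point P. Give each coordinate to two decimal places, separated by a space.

A=(0,0), D=(7.00,0)
B = A + 4.00·(cos273°, sin273°) = (0.2093, -3.9945)
|BD| = 7.8784
circle(B,3.00) ∩ circle(D,8.00): a=0.4486, h=2.9663
  candidates: C₊=(-0.9079,-1.2103) cross=23.369; C₋=(2.1000,-6.3238) cross=-23.369
  mode - wants cross < 0 → take C=(2.1000,-6.3238) (cross=-23.369)
ex = (C−B)/|BC| = (0.6302,-0.7764); ey = (0.7764,0.6302)
P = B + -3.06·ex + -2.23·ey = (-3.4505,-3.0241)

-3.45 -3.02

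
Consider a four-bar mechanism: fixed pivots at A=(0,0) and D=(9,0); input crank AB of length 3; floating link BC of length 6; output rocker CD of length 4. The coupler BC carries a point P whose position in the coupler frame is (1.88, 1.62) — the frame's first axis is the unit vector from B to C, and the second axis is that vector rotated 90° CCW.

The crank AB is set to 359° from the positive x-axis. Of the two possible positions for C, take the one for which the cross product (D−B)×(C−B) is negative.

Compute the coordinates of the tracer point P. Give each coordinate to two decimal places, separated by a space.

A=(0,0), D=(9.00,0)
B = A + 3.00·(cos359°, sin359°) = (2.9995, -0.0524)
|BD| = 6.0007
circle(B,6.00) ∩ circle(D,4.00): a=4.6668, h=3.7710
  candidates: C₊=(7.6333,3.7593) cross=22.629; C₋=(7.6991,-3.7825) cross=-22.629
  mode - wants cross < 0 → take C=(7.6991,-3.7825) (cross=-22.629)
ex = (C−B)/|BC| = (0.7833,-0.6217); ey = (0.6217,0.7833)
P = B + 1.88·ex + 1.62·ey = (5.4792,0.0477)

5.48 0.05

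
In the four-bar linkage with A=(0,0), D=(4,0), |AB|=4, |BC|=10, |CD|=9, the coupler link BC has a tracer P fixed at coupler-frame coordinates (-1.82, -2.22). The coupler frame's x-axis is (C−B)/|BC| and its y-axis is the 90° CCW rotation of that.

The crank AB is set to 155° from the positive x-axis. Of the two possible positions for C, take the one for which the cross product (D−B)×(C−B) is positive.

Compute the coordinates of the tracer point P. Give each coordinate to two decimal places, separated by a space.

A=(0,0), D=(4.00,0)
B = A + 4.00·(cos155°, sin155°) = (-3.6252, 1.6905)
|BD| = 7.8104
circle(B,10.00) ∩ circle(D,9.00): a=5.1215, h=8.5890
  candidates: C₊=(3.2339,8.9673) cross=67.083; C₋=(-0.4841,-7.8034) cross=-67.083
  mode + wants cross > 0 → take C=(3.2339,8.9673) (cross=67.083)
ex = (C−B)/|BC| = (0.6859,0.7277); ey = (-0.7277,0.6859)
P = B + -1.82·ex + -2.22·ey = (-3.2581,-1.1566)

-3.26 -1.16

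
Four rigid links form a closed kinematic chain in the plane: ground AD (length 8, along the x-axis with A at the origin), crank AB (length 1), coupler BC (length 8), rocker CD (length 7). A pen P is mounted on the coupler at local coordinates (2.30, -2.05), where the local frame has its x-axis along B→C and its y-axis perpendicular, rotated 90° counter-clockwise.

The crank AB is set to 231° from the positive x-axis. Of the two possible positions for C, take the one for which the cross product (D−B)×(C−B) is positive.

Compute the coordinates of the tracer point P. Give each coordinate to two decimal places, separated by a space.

2.37 -0.09

A=(0,0), D=(8.00,0)
B = A + 1.00·(cos231°, sin231°) = (-0.6293, -0.7771)
|BD| = 8.6642
circle(B,8.00) ∩ circle(D,7.00): a=5.1977, h=6.0814
  candidates: C₊=(4.0020,5.7460) cross=52.691; C₋=(5.0930,-6.3678) cross=-52.691
  mode + wants cross > 0 → take C=(4.0020,5.7460) (cross=52.691)
ex = (C−B)/|BC| = (0.5789,0.8154); ey = (-0.8154,0.5789)
P = B + 2.30·ex + -2.05·ey = (2.3737,-0.0885)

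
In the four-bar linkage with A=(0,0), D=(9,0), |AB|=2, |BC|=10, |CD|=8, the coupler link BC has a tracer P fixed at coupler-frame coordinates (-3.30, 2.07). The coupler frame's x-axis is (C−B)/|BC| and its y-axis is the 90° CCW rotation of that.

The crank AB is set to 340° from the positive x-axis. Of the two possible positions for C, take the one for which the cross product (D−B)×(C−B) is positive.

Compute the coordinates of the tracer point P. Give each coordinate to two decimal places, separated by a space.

A=(0,0), D=(9.00,0)
B = A + 2.00·(cos340°, sin340°) = (1.8794, -0.6840)
|BD| = 7.1534
circle(B,10.00) ∩ circle(D,8.00): a=6.0930, h=7.9294
  candidates: C₊=(7.1862,7.7917) cross=56.722; C₋=(8.7027,-7.9945) cross=-56.722
  mode + wants cross > 0 → take C=(7.1862,7.7917) (cross=56.722)
ex = (C−B)/|BC| = (0.5307,0.8476); ey = (-0.8476,0.5307)
P = B + -3.30·ex + 2.07·ey = (-1.6263,-2.3825)

-1.63 -2.38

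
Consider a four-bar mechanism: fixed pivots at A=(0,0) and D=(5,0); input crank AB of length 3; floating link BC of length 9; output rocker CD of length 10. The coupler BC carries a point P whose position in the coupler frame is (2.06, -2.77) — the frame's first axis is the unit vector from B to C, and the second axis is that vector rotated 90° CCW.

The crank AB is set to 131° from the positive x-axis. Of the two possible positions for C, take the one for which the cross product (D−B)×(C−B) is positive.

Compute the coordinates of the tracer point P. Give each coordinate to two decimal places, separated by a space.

1.48 2.47

A=(0,0), D=(5.00,0)
B = A + 3.00·(cos131°, sin131°) = (-1.9682, 2.2641)
|BD| = 7.3268
circle(B,9.00) ∩ circle(D,10.00): a=2.3668, h=8.6832
  candidates: C₊=(2.9661,9.7910) cross=63.620; C₋=(-2.4005,-6.7255) cross=-63.620
  mode + wants cross > 0 → take C=(2.9661,9.7910) (cross=63.620)
ex = (C−B)/|BC| = (0.5482,0.8363); ey = (-0.8363,0.5482)
P = B + 2.06·ex + -2.77·ey = (1.4778,2.4683)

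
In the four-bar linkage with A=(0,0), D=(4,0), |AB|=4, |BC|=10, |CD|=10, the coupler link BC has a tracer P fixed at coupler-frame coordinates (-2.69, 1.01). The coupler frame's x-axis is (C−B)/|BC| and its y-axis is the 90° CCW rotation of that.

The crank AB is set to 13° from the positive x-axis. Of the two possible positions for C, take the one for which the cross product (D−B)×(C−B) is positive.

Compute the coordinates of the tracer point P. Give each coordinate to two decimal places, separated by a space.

1.14 1.72

A=(0,0), D=(4.00,0)
B = A + 4.00·(cos13°, sin13°) = (3.8975, 0.8998)
|BD| = 0.9056
circle(B,10.00) ∩ circle(D,10.00): a=0.4528, h=9.9897
  candidates: C₊=(13.8743,1.5808) cross=9.047; C₋=(-5.9768,-0.6810) cross=-9.047
  mode + wants cross > 0 → take C=(13.8743,1.5808) (cross=9.047)
ex = (C−B)/|BC| = (0.9977,0.0681); ey = (-0.0681,0.9977)
P = B + -2.69·ex + 1.01·ey = (1.1449,1.7243)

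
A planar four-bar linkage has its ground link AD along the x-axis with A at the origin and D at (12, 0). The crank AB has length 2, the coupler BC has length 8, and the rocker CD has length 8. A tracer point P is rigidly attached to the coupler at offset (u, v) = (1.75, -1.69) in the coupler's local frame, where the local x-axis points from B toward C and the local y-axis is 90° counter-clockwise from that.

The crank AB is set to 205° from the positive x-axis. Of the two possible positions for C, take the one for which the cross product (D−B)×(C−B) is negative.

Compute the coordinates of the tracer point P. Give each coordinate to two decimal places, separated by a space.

A=(0,0), D=(12.00,0)
B = A + 2.00·(cos205°, sin205°) = (-1.8126, -0.8452)
|BD| = 13.8385
circle(B,8.00) ∩ circle(D,8.00): a=6.9192, h=4.0155
  candidates: C₊=(4.8484,3.5854) cross=55.568; C₋=(5.3390,-4.4306) cross=-55.568
  mode - wants cross < 0 → take C=(5.3390,-4.4306) (cross=-55.568)
ex = (C−B)/|BC| = (0.8939,-0.4482); ey = (0.4482,0.8939)
P = B + 1.75·ex + -1.69·ey = (-1.0056,-3.1403)

-1.01 -3.14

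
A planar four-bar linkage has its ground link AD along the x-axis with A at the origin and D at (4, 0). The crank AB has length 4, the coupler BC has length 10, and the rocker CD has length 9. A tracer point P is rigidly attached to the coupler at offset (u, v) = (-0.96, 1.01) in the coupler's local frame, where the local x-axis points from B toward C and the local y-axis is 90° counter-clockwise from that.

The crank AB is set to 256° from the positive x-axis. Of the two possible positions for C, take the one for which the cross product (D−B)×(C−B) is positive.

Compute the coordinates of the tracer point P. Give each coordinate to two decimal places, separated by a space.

-1.79 -5.01

A=(0,0), D=(4.00,0)
B = A + 4.00·(cos256°, sin256°) = (-0.9677, -3.8812)
|BD| = 6.3041
circle(B,10.00) ∩ circle(D,9.00): a=4.6590, h=8.8484
  candidates: C₊=(-2.7439,5.9598) cross=55.781; C₋=(8.1513,-7.9854) cross=-55.781
  mode + wants cross > 0 → take C=(-2.7439,5.9598) (cross=55.781)
ex = (C−B)/|BC| = (-0.1776,0.9841); ey = (-0.9841,-0.1776)
P = B + -0.96·ex + 1.01·ey = (-1.7911,-5.0053)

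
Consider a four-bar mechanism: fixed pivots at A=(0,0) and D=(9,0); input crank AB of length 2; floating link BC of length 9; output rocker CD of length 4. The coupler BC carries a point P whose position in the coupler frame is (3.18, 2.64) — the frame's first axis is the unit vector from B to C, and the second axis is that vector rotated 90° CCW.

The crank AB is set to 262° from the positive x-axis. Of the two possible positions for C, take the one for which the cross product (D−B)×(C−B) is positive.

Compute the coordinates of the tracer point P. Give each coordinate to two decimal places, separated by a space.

0.68 2.04

A=(0,0), D=(9.00,0)
B = A + 2.00·(cos262°, sin262°) = (-0.2783, -1.9805)
|BD| = 9.4874
circle(B,9.00) ∩ circle(D,4.00): a=8.1693, h=3.7766
  candidates: C₊=(6.9226,3.4182) cross=35.830; C₋=(8.4993,-3.9685) cross=-35.830
  mode + wants cross > 0 → take C=(6.9226,3.4182) (cross=35.830)
ex = (C−B)/|BC| = (0.8001,0.5999); ey = (-0.5999,0.8001)
P = B + 3.18·ex + 2.64·ey = (0.6823,2.0393)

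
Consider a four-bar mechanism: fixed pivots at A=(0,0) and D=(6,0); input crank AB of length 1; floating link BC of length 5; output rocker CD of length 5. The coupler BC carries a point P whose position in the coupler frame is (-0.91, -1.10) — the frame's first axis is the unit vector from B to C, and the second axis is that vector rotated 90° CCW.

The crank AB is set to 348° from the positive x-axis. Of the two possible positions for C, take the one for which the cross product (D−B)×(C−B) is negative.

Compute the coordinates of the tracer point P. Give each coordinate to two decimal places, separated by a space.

A=(0,0), D=(6.00,0)
B = A + 1.00·(cos348°, sin348°) = (0.9781, -0.2079)
|BD| = 5.0262
circle(B,5.00) ∩ circle(D,5.00): a=2.5131, h=4.3226
  candidates: C₊=(3.3103,4.2149) cross=21.726; C₋=(3.6679,-4.4228) cross=-21.726
  mode - wants cross < 0 → take C=(3.6679,-4.4228) (cross=-21.726)
ex = (C−B)/|BC| = (0.5379,-0.8430); ey = (0.8430,0.5379)
P = B + -0.91·ex + -1.10·ey = (-0.4387,-0.0325)

-0.44 -0.03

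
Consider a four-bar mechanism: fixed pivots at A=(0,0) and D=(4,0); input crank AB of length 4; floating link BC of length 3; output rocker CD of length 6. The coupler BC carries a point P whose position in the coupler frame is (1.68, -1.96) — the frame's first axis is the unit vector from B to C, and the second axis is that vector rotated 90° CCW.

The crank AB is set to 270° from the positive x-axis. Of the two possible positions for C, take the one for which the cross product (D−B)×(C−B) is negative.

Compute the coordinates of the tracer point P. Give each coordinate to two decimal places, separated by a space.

0.18 -6.57

A=(0,0), D=(4.00,0)
B = A + 4.00·(cos270°, sin270°) = (-0.0000, -4.0000)
|BD| = 5.6569
circle(B,3.00) ∩ circle(D,6.00): a=0.4419, h=2.9673
  candidates: C₊=(-1.7857,-1.5893) cross=16.785; C₋=(2.4107,-5.7857) cross=-16.785
  mode - wants cross < 0 → take C=(2.4107,-5.7857) (cross=-16.785)
ex = (C−B)/|BC| = (0.8036,-0.5952); ey = (0.5952,0.8036)
P = B + 1.68·ex + -1.96·ey = (0.1833,-6.5750)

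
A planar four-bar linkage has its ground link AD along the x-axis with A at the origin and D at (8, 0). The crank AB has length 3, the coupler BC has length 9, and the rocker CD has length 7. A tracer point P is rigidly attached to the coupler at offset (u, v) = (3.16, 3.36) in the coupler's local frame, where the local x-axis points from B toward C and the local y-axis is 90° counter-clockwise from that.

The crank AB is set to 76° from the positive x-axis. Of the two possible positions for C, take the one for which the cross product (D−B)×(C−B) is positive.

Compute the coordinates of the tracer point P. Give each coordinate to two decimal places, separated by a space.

A=(0,0), D=(8.00,0)
B = A + 3.00·(cos76°, sin76°) = (0.7258, 2.9109)
|BD| = 7.8350
circle(B,9.00) ∩ circle(D,7.00): a=5.9596, h=6.7441
  candidates: C₊=(8.7644,6.9581) cross=52.840; C₋=(3.7532,-5.5646) cross=-52.840
  mode + wants cross > 0 → take C=(8.7644,6.9581) (cross=52.840)
ex = (C−B)/|BC| = (0.8932,0.4497); ey = (-0.4497,0.8932)
P = B + 3.16·ex + 3.36·ey = (2.0372,7.3330)

2.04 7.33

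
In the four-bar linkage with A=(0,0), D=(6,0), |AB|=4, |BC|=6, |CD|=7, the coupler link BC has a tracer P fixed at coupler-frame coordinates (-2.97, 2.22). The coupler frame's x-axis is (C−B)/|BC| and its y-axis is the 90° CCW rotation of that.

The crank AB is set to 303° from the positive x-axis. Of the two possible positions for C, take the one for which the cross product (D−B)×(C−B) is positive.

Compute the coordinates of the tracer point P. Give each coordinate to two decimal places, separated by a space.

1.68 -7.03

A=(0,0), D=(6.00,0)
B = A + 4.00·(cos303°, sin303°) = (2.1786, -3.3547)
|BD| = 5.0850
circle(B,6.00) ∩ circle(D,7.00): a=1.2642, h=5.8653
  candidates: C₊=(-0.7408,1.8872) cross=29.825; C₋=(6.9981,-6.9285) cross=-29.825
  mode + wants cross > 0 → take C=(-0.7408,1.8872) (cross=29.825)
ex = (C−B)/|BC| = (-0.4866,0.8736); ey = (-0.8736,-0.4866)
P = B + -2.97·ex + 2.22·ey = (1.6841,-7.0296)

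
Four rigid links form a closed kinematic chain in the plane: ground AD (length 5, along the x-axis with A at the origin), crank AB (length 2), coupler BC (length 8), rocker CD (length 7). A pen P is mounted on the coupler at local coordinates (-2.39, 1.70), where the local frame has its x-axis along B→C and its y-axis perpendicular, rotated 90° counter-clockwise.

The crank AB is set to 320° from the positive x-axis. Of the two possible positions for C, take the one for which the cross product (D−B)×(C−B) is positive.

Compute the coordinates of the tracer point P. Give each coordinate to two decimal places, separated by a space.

-0.51 -3.39

A=(0,0), D=(5.00,0)
B = A + 2.00·(cos320°, sin320°) = (1.5321, -1.2856)
|BD| = 3.6985
circle(B,8.00) ∩ circle(D,7.00): a=3.8771, h=6.9977
  candidates: C₊=(2.7351,6.6235) cross=25.881; C₋=(7.5998,-6.4993) cross=-25.881
  mode + wants cross > 0 → take C=(2.7351,6.6235) (cross=25.881)
ex = (C−B)/|BC| = (0.1504,0.9886); ey = (-0.9886,0.1504)
P = B + -2.39·ex + 1.70·ey = (-0.5080,-3.3928)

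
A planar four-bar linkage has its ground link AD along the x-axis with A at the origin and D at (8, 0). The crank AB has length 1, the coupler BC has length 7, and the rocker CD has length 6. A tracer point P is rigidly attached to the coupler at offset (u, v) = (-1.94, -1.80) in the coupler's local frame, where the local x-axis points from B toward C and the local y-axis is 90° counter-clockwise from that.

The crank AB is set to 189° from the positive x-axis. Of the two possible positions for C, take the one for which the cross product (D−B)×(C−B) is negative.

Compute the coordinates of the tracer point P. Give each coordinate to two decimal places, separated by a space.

-3.63 -0.25

A=(0,0), D=(8.00,0)
B = A + 1.00·(cos189°, sin189°) = (-0.9877, -0.1564)
|BD| = 8.9890
circle(B,7.00) ∩ circle(D,6.00): a=5.2176, h=4.6665
  candidates: C₊=(4.1479,4.6002) cross=41.948; C₋=(4.3104,-4.7314) cross=-41.948
  mode - wants cross < 0 → take C=(4.3104,-4.7314) (cross=-41.948)
ex = (C−B)/|BC| = (0.7569,-0.6536); ey = (0.6536,0.7569)
P = B + -1.94·ex + -1.80·ey = (-3.6324,-0.2509)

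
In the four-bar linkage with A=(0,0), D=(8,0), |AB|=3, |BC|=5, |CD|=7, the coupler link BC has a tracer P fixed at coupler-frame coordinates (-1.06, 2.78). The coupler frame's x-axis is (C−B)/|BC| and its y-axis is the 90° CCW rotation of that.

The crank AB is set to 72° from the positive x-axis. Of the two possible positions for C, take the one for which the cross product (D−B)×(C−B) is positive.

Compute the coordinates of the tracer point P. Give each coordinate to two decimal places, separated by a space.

-1.71 4.24

A=(0,0), D=(8.00,0)
B = A + 3.00·(cos72°, sin72°) = (0.9271, 2.8532)
|BD| = 7.6267
circle(B,5.00) ∩ circle(D,7.00): a=2.2400, h=4.4702
  candidates: C₊=(4.6767,6.1608) cross=34.093; C₋=(1.3321,-2.1304) cross=-34.093
  mode + wants cross > 0 → take C=(4.6767,6.1608) (cross=34.093)
ex = (C−B)/|BC| = (0.7499,0.6615); ey = (-0.6615,0.7499)
P = B + -1.06·ex + 2.78·ey = (-1.7069,4.2367)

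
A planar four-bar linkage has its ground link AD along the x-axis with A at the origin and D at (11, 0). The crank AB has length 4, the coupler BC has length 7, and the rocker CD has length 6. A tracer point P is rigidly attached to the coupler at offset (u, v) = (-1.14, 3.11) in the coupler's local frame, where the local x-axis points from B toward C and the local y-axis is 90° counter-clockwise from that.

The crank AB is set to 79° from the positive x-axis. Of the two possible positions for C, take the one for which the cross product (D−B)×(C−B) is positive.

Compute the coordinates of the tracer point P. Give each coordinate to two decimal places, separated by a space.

A=(0,0), D=(11.00,0)
B = A + 4.00·(cos79°, sin79°) = (0.7632, 3.9265)
|BD| = 10.9640
circle(B,7.00) ∩ circle(D,6.00): a=6.0748, h=3.4780
  candidates: C₊=(7.6807,4.9982) cross=38.132; C₋=(5.1896,-1.4964) cross=-38.132
  mode + wants cross > 0 → take C=(7.6807,4.9982) (cross=38.132)
ex = (C−B)/|BC| = (0.9882,0.1531); ey = (-0.1531,0.9882)
P = B + -1.14·ex + 3.11·ey = (-0.8395,6.8253)

-0.84 6.83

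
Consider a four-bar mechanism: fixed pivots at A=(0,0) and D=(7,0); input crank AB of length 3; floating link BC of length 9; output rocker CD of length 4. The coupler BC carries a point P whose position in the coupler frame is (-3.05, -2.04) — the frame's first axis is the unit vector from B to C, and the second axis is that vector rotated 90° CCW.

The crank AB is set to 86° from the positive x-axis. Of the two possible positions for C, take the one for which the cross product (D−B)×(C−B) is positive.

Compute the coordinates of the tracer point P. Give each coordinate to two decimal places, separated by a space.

A=(0,0), D=(7.00,0)
B = A + 3.00·(cos86°, sin86°) = (0.2093, 2.9927)
|BD| = 7.4209
circle(B,9.00) ∩ circle(D,4.00): a=8.0900, h=3.9437
  candidates: C₊=(9.2026,3.3389) cross=29.266; C₋=(6.0218,-3.8786) cross=-29.266
  mode + wants cross > 0 → take C=(9.2026,3.3389) (cross=29.266)
ex = (C−B)/|BC| = (0.9993,0.0385); ey = (-0.0385,0.9993)
P = B + -3.05·ex + -2.04·ey = (-2.7600,0.8369)

-2.76 0.84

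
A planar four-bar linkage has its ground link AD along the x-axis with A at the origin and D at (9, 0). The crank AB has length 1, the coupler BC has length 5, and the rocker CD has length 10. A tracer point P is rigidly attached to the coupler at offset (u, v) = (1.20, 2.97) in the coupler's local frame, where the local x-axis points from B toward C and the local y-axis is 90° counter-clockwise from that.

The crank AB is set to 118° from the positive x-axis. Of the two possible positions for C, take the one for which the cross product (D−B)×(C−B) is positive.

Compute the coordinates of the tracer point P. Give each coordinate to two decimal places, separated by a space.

A=(0,0), D=(9.00,0)
B = A + 1.00·(cos118°, sin118°) = (-0.4695, 0.8829)
|BD| = 9.5105
circle(B,5.00) ∩ circle(D,10.00): a=0.8123, h=4.9336
  candidates: C₊=(0.7973,5.7198) cross=46.921; C₋=(-0.1187,-4.1047) cross=-46.921
  mode + wants cross > 0 → take C=(0.7973,5.7198) (cross=46.921)
ex = (C−B)/|BC| = (0.2534,0.9674); ey = (-0.9674,0.2534)
P = B + 1.20·ex + 2.97·ey = (-3.0385,2.7963)

-3.04 2.80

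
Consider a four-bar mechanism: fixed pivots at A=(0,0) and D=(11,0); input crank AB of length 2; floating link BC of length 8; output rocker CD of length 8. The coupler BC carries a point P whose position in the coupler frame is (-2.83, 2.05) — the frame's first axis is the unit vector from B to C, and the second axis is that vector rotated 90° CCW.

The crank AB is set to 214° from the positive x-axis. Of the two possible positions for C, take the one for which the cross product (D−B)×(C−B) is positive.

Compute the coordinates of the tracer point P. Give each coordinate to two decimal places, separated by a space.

A=(0,0), D=(11.00,0)
B = A + 2.00·(cos214°, sin214°) = (-1.6581, -1.1184)
|BD| = 12.7074
circle(B,8.00) ∩ circle(D,8.00): a=6.3537, h=4.8611
  candidates: C₊=(4.2431,4.2831) cross=61.772; C₋=(5.0988,-5.4015) cross=-61.772
  mode + wants cross > 0 → take C=(4.2431,4.2831) (cross=61.772)
ex = (C−B)/|BC| = (0.7377,0.6752); ey = (-0.6752,0.7377)
P = B + -2.83·ex + 2.05·ey = (-5.1298,-1.5170)

-5.13 -1.52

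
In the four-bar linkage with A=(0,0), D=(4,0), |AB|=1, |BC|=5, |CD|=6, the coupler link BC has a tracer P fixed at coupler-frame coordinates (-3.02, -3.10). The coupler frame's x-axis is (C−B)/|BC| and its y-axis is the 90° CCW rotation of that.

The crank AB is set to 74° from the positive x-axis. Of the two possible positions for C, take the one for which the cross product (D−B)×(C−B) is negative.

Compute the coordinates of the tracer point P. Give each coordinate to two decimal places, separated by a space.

-2.33 4.42

A=(0,0), D=(4.00,0)
B = A + 1.00·(cos74°, sin74°) = (0.2756, 0.9613)
|BD| = 3.8464
circle(B,5.00) ∩ circle(D,6.00): a=0.4933, h=4.9756
  candidates: C₊=(1.9967,5.6557) cross=19.138; C₋=(-0.4902,-3.9797) cross=-19.138
  mode - wants cross < 0 → take C=(-0.4902,-3.9797) (cross=-19.138)
ex = (C−B)/|BC| = (-0.1532,-0.9882); ey = (0.9882,-0.1532)
P = B + -3.02·ex + -3.10·ey = (-2.3252,4.4204)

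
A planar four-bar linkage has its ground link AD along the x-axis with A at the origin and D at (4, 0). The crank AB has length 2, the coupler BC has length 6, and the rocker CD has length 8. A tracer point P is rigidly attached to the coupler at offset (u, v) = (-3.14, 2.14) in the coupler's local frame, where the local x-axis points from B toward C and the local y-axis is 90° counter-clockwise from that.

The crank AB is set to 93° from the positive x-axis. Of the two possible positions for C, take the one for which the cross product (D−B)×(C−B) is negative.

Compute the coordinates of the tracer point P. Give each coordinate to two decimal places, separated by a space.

3.41 3.44

A=(0,0), D=(4.00,0)
B = A + 2.00·(cos93°, sin93°) = (-0.1047, 1.9973)
|BD| = 4.5648
circle(B,6.00) ∩ circle(D,8.00): a=-0.7846, h=5.9485
  candidates: C₊=(1.7925,7.6894) cross=27.154; C₋=(-3.4128,-3.0084) cross=-27.154
  mode - wants cross < 0 → take C=(-3.4128,-3.0084) (cross=-27.154)
ex = (C−B)/|BC| = (-0.5514,-0.8343); ey = (0.8343,-0.5514)
P = B + -3.14·ex + 2.14·ey = (3.4119,3.4370)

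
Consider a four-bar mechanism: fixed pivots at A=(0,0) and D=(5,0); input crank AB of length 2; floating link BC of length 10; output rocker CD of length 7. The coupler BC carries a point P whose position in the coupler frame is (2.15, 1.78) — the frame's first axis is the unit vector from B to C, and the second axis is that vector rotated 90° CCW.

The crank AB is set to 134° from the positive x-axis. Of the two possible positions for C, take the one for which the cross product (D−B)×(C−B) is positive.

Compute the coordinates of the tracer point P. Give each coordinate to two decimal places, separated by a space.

-0.49 4.08

A=(0,0), D=(5.00,0)
B = A + 2.00·(cos134°, sin134°) = (-1.3893, 1.4387)
|BD| = 6.5493
circle(B,10.00) ∩ circle(D,7.00): a=7.1682, h=6.9726
  candidates: C₊=(7.1355,6.6663) cross=45.665; C₋=(4.0721,-6.9382) cross=-45.665
  mode + wants cross > 0 → take C=(7.1355,6.6663) (cross=45.665)
ex = (C−B)/|BC| = (0.8525,0.5228); ey = (-0.5228,0.8525)
P = B + 2.15·ex + 1.78·ey = (-0.4870,4.0800)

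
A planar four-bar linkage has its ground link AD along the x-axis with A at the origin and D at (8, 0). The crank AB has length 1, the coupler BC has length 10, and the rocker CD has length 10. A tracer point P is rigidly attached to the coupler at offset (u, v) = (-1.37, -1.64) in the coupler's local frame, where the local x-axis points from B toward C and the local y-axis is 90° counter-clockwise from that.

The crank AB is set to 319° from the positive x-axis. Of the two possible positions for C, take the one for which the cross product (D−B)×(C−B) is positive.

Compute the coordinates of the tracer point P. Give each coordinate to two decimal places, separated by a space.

A=(0,0), D=(8.00,0)
B = A + 1.00·(cos319°, sin319°) = (0.7547, -0.6561)
|BD| = 7.2749
circle(B,10.00) ∩ circle(D,10.00): a=3.6375, h=9.3150
  candidates: C₊=(3.5373,8.9490) cross=67.766; C₋=(5.2174,-9.6051) cross=-67.766
  mode + wants cross > 0 → take C=(3.5373,8.9490) (cross=67.766)
ex = (C−B)/|BC| = (0.2783,0.9605); ey = (-0.9605,0.2783)
P = B + -1.37·ex + -1.64·ey = (1.9487,-2.4283)

1.95 -2.43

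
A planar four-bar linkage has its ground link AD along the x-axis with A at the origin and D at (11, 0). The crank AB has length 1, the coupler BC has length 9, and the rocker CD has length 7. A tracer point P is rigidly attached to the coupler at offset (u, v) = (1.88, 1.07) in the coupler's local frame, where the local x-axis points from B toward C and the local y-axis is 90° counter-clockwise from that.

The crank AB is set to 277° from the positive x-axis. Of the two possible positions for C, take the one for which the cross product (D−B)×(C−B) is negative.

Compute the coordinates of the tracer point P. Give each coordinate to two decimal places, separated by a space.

A=(0,0), D=(11.00,0)
B = A + 1.00·(cos277°, sin277°) = (0.1219, -0.9925)
|BD| = 10.9233
circle(B,9.00) ∩ circle(D,7.00): a=6.9264, h=5.7467
  candidates: C₊=(6.4975,5.3598) cross=62.773; C₋=(7.5418,-6.0861) cross=-62.773
  mode - wants cross < 0 → take C=(7.5418,-6.0861) (cross=-62.773)
ex = (C−B)/|BC| = (0.8244,-0.5660); ey = (0.5660,0.8244)
P = B + 1.88·ex + 1.07·ey = (2.2774,-1.1744)

2.28 -1.17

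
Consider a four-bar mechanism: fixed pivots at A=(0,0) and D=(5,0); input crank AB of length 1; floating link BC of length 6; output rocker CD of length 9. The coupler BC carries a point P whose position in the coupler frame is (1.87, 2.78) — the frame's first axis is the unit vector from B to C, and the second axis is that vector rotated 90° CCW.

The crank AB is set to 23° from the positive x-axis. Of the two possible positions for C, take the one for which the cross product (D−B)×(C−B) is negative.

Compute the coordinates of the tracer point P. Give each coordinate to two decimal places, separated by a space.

A=(0,0), D=(5.00,0)
B = A + 1.00·(cos23°, sin23°) = (0.9205, 0.3907)
|BD| = 4.0982
circle(B,6.00) ∩ circle(D,9.00): a=-3.4412, h=4.9151
  candidates: C₊=(-2.0364,5.6115) cross=20.143; C₋=(-2.9736,-4.1739) cross=-20.143
  mode - wants cross < 0 → take C=(-2.9736,-4.1739) (cross=-20.143)
ex = (C−B)/|BC| = (-0.6490,-0.7608); ey = (0.7608,-0.6490)
P = B + 1.87·ex + 2.78·ey = (1.8218,-2.8362)

1.82 -2.84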